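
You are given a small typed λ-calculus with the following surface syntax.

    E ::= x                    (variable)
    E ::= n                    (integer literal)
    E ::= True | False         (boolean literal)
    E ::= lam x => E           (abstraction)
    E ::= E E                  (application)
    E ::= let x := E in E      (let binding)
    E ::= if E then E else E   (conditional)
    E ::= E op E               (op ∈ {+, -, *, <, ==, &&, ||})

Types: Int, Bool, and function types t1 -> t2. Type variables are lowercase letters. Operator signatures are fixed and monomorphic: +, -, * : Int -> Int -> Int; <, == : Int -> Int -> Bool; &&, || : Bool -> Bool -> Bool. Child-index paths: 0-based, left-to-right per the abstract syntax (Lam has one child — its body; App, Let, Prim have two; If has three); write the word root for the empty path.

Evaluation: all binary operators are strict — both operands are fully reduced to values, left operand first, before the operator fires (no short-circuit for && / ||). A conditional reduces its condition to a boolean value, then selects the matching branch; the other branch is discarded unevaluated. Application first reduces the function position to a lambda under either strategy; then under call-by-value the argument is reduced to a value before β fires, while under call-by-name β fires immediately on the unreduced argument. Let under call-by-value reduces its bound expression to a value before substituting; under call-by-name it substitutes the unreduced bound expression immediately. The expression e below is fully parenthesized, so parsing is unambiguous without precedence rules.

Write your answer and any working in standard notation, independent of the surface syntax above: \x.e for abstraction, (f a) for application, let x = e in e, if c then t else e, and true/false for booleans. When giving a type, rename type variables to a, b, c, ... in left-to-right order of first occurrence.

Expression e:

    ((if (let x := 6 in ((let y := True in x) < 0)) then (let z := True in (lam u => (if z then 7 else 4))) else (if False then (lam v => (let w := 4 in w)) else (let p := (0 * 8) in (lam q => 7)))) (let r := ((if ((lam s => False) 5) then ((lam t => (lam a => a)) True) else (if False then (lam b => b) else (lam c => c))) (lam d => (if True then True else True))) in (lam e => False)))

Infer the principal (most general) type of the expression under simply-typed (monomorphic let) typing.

Answer: Int

Derivation:
let x : Int
let y : Bool
x : Int
  unify Int ~ Int
  unify Int ~ Int
  unify Bool ~ Bool
let z : Bool
z : Bool
  unify Bool ~ Bool
  unify Int ~ Int
\u._ : a -> Int
  unify Bool ~ Bool
let w : Int
w : Int
\v._ : b -> Int
  unify Int ~ Int
  unify Int ~ Int
let p : Int
\q._ : c -> Int
  unify b -> Int ~ c -> Int
  unify b ~ c
  unify Int ~ Int
  unify a -> Int ~ c -> Int
  unify a ~ c
  unify Int ~ Int
\s._ : d -> Bool
  unify d -> Bool ~ Int -> e
  unify d ~ Int
  unify Bool ~ e
_ _ : Bool
  unify Bool ~ Bool
a : g
\a._ : g -> g
\t._ : f -> g -> g
  unify f -> g -> g ~ Bool -> h
  unify f ~ Bool
  unify g -> g ~ h
_ _ : g -> g
  unify Bool ~ Bool
b : i
\b._ : i -> i
c : j
\c._ : j -> j
  unify i -> i ~ j -> j
  unify i ~ j
  unify j ~ j
  unify g -> g ~ j -> j
  unify g ~ j
  unify j ~ j
  unify Bool ~ Bool
  unify Bool ~ Bool
\d._ : k -> Bool
  unify j -> j ~ (k -> Bool) -> l
  unify j ~ k -> Bool
  unify k -> Bool ~ l
_ _ : k -> Bool
let r : k -> Bool
\e._ : m -> Bool
  unify c -> Int ~ (m -> Bool) -> n
  unify c ~ m -> Bool
  unify Int ~ n
_ _ : Int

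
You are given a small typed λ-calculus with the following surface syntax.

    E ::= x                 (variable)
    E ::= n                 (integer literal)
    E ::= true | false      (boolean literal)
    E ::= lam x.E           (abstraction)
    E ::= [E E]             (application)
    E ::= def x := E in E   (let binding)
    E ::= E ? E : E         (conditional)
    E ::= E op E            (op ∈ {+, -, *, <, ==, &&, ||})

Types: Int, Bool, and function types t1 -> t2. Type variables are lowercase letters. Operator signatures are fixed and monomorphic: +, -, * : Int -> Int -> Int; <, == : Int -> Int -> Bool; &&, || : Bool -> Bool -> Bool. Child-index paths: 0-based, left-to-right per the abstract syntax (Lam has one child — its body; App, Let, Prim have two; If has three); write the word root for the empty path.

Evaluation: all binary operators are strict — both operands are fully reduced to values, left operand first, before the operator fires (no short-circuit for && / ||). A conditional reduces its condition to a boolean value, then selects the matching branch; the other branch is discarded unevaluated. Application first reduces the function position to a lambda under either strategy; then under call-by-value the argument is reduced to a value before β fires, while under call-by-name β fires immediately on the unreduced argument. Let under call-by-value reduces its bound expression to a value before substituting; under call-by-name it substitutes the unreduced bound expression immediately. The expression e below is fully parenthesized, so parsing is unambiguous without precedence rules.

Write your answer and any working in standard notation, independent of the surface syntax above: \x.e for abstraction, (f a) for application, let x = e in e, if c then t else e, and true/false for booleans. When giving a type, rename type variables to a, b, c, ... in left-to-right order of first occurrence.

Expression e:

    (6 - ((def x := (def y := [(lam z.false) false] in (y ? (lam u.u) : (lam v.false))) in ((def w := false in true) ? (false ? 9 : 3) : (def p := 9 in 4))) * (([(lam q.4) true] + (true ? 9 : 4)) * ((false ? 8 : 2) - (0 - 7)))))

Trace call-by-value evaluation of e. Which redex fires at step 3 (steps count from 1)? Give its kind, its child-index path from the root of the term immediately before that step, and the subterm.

Working:
step 0: (6 - ((let x = (let y = ((\z.false) false) in (if y then (\u.u) else (\v.false))) in (if (let w = false in true) then (if false then 9 else 3) else (let p = 9 in 4))) * ((((\q.4) true) + (if true then 9 else 4)) * ((if false then 8 else 2) - (0 - 7)))))
step 1: [beta@1.0.0.0] (6 - ((let x = (let y = false in (if y then (\u.u) else (\v.false))) in (if (let w = false in true) then (if false then 9 else 3) else (let p = 9 in 4))) * ((((\q.4) true) + (if true then 9 else 4)) * ((if false then 8 else 2) - (0 - 7)))))
step 2: [let@1.0.0] (6 - ((let x = (if false then (\u.u) else (\v.false)) in (if (let w = false in true) then (if false then 9 else 3) else (let p = 9 in 4))) * ((((\q.4) true) + (if true then 9 else 4)) * ((if false then 8 else 2) - (0 - 7)))))
step 3: [if@1.0.0] (6 - ((let x = (\v.false) in (if (let w = false in true) then (if false then 9 else 3) else (let p = 9 in 4))) * ((((\q.4) true) + (if true then 9 else 4)) * ((if false then 8 else 2) - (0 - 7)))))

Answer: if at 1.0.0 : (if false then (\u.u) else (\v.false))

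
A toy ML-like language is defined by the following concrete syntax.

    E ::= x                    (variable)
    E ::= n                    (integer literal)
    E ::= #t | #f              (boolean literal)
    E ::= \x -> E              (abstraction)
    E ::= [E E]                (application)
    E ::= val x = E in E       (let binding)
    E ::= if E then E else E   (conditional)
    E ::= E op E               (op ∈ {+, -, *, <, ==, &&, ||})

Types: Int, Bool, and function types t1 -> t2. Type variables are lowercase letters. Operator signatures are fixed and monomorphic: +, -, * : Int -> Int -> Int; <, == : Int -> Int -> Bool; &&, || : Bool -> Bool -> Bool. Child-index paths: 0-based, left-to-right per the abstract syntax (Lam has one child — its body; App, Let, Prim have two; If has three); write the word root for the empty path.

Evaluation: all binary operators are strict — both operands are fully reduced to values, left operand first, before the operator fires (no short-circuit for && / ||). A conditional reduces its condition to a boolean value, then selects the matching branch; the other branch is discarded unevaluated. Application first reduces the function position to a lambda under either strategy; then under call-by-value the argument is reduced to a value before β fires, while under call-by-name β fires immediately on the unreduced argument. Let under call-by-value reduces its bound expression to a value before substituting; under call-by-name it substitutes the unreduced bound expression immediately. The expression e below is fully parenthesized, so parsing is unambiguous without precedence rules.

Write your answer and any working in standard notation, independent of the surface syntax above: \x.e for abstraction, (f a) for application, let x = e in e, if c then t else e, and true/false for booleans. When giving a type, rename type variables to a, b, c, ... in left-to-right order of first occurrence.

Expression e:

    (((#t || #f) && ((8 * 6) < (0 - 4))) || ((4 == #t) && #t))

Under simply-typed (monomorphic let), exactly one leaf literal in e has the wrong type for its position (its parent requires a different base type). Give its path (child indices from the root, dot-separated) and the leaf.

Trace:
  unify Bool ~ Bool
  unify Bool ~ Bool
  unify Bool ~ Bool
  unify Int ~ Int
  unify Int ~ Int
  unify Int ~ Int
  unify Int ~ Int
  unify Int ~ Int
  unify Int ~ Int
  unify Bool ~ Bool
  unify Bool ~ Bool
  unify Int ~ Int
  unify Bool ~ Int
  FAIL: mismatch Bool ~ Int

Answer: 1.0.1 : true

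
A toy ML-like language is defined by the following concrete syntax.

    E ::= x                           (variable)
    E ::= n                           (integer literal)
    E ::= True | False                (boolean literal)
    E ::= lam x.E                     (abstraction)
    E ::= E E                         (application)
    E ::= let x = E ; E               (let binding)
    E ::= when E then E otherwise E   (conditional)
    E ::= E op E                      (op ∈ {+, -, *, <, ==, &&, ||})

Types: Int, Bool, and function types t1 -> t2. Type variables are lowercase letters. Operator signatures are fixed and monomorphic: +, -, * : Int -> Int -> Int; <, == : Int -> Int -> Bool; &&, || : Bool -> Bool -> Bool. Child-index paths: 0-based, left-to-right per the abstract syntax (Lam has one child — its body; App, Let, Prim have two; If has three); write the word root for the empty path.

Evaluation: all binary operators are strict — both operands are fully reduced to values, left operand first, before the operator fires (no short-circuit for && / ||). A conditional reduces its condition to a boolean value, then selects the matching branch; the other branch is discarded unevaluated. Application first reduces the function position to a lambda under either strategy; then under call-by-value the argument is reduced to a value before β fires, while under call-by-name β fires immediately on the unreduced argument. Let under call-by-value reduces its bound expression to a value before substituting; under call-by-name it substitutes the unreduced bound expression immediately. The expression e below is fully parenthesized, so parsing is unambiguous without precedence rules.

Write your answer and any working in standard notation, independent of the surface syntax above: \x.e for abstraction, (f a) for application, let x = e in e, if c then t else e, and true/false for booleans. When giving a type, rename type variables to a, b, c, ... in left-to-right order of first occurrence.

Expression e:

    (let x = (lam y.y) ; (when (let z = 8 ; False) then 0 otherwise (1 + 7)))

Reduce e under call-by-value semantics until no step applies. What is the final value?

Answer: 8

Working:
step 0: (let x = (\y.y) in (if (let z = 8 in false) then 0 else (1 + 7)))
step 1: [let@root] (if (let z = 8 in false) then 0 else (1 + 7))
step 2: [let@0] (if false then 0 else (1 + 7))
step 3: [if@root] (1 + 7)
step 4: [delta@root] 8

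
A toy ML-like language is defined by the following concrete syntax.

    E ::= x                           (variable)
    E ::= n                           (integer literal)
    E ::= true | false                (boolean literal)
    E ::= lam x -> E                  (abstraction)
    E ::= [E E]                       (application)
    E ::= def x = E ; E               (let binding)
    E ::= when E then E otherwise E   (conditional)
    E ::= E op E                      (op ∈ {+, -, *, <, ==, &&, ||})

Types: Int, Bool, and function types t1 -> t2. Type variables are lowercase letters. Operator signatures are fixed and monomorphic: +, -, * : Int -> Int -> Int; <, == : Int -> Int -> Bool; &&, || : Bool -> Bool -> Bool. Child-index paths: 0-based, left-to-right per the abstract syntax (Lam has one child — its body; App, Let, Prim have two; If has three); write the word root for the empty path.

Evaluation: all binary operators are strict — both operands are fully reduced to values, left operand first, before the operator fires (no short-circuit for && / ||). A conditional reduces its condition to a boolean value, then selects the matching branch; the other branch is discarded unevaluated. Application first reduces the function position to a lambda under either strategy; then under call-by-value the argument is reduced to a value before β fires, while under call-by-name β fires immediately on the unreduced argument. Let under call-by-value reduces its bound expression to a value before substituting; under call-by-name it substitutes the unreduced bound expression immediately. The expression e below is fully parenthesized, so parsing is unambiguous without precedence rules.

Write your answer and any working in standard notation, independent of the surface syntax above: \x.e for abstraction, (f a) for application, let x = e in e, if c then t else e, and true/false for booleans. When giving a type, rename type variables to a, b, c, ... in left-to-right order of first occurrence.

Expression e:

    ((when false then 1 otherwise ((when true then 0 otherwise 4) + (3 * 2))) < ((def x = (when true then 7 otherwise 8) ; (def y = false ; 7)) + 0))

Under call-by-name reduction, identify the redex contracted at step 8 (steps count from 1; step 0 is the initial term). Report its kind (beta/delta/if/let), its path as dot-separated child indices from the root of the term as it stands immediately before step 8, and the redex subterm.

Trace:
step 0: ((if false then 1 else ((if true then 0 else 4) + (3 * 2))) < ((let x = (if true then 7 else 8) in (let y = false in 7)) + 0))
step 1: [if@0] (((if true then 0 else 4) + (3 * 2)) < ((let x = (if true then 7 else 8) in (let y = false in 7)) + 0))
step 2: [if@0.0] ((0 + (3 * 2)) < ((let x = (if true then 7 else 8) in (let y = false in 7)) + 0))
step 3: [delta@0.1] ((0 + 6) < ((let x = (if true then 7 else 8) in (let y = false in 7)) + 0))
step 4: [delta@0] (6 < ((let x = (if true then 7 else 8) in (let y = false in 7)) + 0))
step 5: [let@1.0] (6 < ((let y = false in 7) + 0))
step 6: [let@1.0] (6 < (7 + 0))
step 7: [delta@1] (6 < 7)
step 8: [delta@root] true

Answer: delta at root : (6 < 7)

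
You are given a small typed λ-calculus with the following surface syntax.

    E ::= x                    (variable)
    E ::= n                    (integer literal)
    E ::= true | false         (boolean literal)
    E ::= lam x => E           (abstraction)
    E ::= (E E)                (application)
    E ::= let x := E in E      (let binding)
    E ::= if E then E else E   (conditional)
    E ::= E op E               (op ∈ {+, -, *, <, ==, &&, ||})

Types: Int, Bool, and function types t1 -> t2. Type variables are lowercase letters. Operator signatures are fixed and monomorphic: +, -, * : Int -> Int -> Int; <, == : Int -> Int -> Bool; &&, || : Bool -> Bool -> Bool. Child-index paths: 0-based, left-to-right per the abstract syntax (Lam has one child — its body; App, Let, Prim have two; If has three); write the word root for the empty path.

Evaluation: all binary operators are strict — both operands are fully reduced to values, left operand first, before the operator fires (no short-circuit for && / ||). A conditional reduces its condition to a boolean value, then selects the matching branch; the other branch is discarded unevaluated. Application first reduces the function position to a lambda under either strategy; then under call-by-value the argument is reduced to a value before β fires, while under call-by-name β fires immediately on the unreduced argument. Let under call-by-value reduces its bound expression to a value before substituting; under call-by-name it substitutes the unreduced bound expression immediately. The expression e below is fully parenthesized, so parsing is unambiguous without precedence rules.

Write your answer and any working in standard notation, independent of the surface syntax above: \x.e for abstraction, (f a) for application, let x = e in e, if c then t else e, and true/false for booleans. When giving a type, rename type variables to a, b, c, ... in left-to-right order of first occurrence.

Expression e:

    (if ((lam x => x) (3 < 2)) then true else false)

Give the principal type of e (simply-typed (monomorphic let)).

Working:
x : a
\x._ : a -> a
  unify Int ~ Int
  unify Int ~ Int
  unify a -> a ~ Bool -> b
  unify a ~ Bool
  unify Bool ~ b
_ _ : Bool
  unify Bool ~ Bool
  unify Bool ~ Bool

Answer: Bool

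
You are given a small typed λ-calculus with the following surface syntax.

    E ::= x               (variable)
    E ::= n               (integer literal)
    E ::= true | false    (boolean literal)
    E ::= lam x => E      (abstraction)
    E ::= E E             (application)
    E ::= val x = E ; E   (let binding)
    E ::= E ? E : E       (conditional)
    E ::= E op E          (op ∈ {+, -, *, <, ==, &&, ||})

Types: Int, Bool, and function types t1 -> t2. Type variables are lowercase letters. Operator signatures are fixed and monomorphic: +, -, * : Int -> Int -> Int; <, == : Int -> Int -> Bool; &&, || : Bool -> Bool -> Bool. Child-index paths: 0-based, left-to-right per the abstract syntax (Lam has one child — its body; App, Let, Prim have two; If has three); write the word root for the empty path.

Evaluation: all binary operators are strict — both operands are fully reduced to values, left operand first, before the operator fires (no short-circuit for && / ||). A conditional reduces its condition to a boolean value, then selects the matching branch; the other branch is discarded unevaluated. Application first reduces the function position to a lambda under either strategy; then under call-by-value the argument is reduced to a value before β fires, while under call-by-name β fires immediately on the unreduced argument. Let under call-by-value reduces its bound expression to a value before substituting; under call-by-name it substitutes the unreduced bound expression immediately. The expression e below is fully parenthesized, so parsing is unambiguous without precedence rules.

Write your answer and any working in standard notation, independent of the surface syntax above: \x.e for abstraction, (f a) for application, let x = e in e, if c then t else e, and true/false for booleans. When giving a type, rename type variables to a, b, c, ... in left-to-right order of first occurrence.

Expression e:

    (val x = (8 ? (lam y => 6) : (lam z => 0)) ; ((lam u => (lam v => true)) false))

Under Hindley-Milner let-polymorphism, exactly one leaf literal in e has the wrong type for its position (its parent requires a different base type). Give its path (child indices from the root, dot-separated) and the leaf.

Answer: 0.0 : 8

Working:
  unify Int ~ Bool
  FAIL: mismatch Int ~ Bool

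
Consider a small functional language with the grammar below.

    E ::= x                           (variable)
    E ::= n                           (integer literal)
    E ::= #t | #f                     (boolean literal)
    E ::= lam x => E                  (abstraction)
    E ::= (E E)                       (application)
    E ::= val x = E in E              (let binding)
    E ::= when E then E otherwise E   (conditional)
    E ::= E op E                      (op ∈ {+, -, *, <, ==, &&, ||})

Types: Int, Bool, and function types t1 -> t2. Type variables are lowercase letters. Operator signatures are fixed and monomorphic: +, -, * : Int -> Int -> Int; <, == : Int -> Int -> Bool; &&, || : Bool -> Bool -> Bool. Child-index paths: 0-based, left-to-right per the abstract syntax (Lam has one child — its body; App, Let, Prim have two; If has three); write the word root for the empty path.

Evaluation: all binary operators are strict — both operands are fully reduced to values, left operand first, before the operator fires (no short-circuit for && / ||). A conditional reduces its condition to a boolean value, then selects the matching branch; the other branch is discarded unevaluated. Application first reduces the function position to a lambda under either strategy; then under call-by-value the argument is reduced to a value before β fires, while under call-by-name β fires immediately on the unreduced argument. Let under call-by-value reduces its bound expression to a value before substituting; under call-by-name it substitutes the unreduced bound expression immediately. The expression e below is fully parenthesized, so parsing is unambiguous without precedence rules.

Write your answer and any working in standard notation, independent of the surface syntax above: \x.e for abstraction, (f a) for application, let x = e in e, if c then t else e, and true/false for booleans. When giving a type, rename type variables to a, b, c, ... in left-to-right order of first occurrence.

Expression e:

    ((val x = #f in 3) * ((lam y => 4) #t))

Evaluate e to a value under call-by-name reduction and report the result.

Answer: 12

Derivation:
step 0: ((let x = false in 3) * ((\y.4) true))
step 1: [let@0] (3 * ((\y.4) true))
step 2: [beta@1] (3 * 4)
step 3: [delta@root] 12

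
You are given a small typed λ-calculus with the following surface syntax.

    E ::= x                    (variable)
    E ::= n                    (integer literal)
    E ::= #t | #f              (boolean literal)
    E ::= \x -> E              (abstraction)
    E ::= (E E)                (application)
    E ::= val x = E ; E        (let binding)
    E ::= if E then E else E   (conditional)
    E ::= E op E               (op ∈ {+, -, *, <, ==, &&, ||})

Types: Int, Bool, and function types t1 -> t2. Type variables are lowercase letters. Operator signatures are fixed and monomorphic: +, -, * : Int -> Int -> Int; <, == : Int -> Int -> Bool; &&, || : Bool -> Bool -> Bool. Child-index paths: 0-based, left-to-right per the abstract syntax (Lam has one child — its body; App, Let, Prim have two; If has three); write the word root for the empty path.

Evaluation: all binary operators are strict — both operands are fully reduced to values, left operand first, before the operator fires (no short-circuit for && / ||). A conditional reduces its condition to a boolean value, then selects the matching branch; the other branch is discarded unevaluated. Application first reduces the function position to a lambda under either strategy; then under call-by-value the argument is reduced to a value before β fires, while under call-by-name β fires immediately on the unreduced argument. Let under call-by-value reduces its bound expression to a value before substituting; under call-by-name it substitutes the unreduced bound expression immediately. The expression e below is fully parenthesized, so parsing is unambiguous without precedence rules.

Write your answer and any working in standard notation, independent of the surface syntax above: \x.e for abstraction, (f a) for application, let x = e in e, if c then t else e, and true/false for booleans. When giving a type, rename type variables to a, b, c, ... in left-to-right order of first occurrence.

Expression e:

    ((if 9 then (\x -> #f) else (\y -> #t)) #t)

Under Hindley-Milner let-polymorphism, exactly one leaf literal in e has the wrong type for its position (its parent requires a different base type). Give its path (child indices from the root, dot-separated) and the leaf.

Answer: 0.0 : 9

Trace:
  unify Int ~ Bool
  FAIL: mismatch Int ~ Bool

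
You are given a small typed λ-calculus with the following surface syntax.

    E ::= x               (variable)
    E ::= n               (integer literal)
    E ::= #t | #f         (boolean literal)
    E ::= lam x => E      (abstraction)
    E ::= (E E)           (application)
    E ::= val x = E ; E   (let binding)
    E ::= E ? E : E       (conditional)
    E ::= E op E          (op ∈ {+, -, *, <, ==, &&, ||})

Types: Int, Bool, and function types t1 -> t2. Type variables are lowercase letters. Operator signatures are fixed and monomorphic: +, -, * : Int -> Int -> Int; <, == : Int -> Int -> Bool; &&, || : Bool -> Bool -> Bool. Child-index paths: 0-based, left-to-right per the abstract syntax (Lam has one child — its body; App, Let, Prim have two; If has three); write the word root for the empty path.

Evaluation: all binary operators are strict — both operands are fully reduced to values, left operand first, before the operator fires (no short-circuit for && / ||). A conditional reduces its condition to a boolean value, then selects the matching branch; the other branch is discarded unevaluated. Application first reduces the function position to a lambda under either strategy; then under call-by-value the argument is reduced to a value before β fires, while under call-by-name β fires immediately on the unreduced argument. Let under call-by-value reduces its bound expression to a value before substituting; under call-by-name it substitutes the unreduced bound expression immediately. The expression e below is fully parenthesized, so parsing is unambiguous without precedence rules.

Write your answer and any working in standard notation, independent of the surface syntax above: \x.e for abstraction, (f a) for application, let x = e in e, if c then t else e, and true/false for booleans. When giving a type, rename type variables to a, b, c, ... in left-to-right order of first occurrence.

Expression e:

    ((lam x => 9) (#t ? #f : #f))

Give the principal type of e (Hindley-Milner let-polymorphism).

Answer: Int

Trace:
\x._ : a -> Int
  unify Bool ~ Bool
  unify Bool ~ Bool
  unify a -> Int ~ Bool -> b
  unify a ~ Bool
  unify Int ~ b
_ _ : Int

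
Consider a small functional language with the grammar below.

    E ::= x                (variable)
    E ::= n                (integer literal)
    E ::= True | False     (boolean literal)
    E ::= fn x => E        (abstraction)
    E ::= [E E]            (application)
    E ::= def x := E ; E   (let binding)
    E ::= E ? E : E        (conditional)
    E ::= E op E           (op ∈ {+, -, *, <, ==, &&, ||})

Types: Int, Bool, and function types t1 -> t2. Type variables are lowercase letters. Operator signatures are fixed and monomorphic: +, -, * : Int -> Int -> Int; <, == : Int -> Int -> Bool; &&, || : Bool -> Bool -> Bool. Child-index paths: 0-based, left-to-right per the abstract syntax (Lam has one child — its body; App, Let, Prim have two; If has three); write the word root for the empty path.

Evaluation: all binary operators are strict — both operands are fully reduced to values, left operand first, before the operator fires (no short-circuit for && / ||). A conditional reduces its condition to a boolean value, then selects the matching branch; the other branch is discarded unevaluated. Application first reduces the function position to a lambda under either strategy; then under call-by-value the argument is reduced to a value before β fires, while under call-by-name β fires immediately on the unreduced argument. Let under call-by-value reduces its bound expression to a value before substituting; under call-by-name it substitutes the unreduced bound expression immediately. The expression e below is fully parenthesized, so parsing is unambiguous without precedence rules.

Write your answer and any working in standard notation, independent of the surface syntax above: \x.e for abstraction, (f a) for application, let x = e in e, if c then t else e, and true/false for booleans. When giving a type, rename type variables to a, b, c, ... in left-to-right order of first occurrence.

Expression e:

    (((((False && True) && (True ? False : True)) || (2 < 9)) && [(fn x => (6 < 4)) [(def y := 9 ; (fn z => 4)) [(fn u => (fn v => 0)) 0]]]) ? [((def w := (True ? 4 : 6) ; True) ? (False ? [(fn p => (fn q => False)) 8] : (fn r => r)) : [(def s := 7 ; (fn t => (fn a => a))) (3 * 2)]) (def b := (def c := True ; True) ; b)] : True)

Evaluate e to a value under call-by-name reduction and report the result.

Trace:
step 0: (if ((((false && true) && (if true then false else true)) || (2 < 9)) && ((\x.(6 < 4)) ((let y = 9 in (\z.4)) ((\u.(\v.0)) 0)))) then ((if (let w = (if true then 4 else 6) in true) then (if false then ((\p.(\q.false)) 8) else (\r.r)) else ((let s = 7 in (\t.(\a.a))) (3 * 2))) (let b = (let c = true in true) in b)) else true)
step 1: [delta@0.0.0.0] (if (((false && (if true then false else true)) || (2 < 9)) && ((\x.(6 < 4)) ((let y = 9 in (\z.4)) ((\u.(\v.0)) 0)))) then ((if (let w = (if true then 4 else 6) in true) then (if false then ((\p.(\q.false)) 8) else (\r.r)) else ((let s = 7 in (\t.(\a.a))) (3 * 2))) (let b = (let c = true in true) in b)) else true)
step 2: [if@0.0.0.1] (if (((false && false) || (2 < 9)) && ((\x.(6 < 4)) ((let y = 9 in (\z.4)) ((\u.(\v.0)) 0)))) then ((if (let w = (if true then 4 else 6) in true) then (if false then ((\p.(\q.false)) 8) else (\r.r)) else ((let s = 7 in (\t.(\a.a))) (3 * 2))) (let b = (let c = true in true) in b)) else true)
step 3: [delta@0.0.0] (if ((false || (2 < 9)) && ((\x.(6 < 4)) ((let y = 9 in (\z.4)) ((\u.(\v.0)) 0)))) then ((if (let w = (if true then 4 else 6) in true) then (if false then ((\p.(\q.false)) 8) else (\r.r)) else ((let s = 7 in (\t.(\a.a))) (3 * 2))) (let b = (let c = true in true) in b)) else true)
step 4: [delta@0.0.1] (if ((false || true) && ((\x.(6 < 4)) ((let y = 9 in (\z.4)) ((\u.(\v.0)) 0)))) then ((if (let w = (if true then 4 else 6) in true) then (if false then ((\p.(\q.false)) 8) else (\r.r)) else ((let s = 7 in (\t.(\a.a))) (3 * 2))) (let b = (let c = true in true) in b)) else true)
step 5: [delta@0.0] (if (true && ((\x.(6 < 4)) ((let y = 9 in (\z.4)) ((\u.(\v.0)) 0)))) then ((if (let w = (if true then 4 else 6) in true) then (if false then ((\p.(\q.false)) 8) else (\r.r)) else ((let s = 7 in (\t.(\a.a))) (3 * 2))) (let b = (let c = true in true) in b)) else true)
step 6: [beta@0.1] (if (true && (6 < 4)) then ((if (let w = (if true then 4 else 6) in true) then (if false then ((\p.(\q.false)) 8) else (\r.r)) else ((let s = 7 in (\t.(\a.a))) (3 * 2))) (let b = (let c = true in true) in b)) else true)
step 7: [delta@0.1] (if (true && false) then ((if (let w = (if true then 4 else 6) in true) then (if false then ((\p.(\q.false)) 8) else (\r.r)) else ((let s = 7 in (\t.(\a.a))) (3 * 2))) (let b = (let c = true in true) in b)) else true)
step 8: [delta@0] (if false then ((if (let w = (if true then 4 else 6) in true) then (if false then ((\p.(\q.false)) 8) else (\r.r)) else ((let s = 7 in (\t.(\a.a))) (3 * 2))) (let b = (let c = true in true) in b)) else true)
step 9: [if@root] true

Answer: true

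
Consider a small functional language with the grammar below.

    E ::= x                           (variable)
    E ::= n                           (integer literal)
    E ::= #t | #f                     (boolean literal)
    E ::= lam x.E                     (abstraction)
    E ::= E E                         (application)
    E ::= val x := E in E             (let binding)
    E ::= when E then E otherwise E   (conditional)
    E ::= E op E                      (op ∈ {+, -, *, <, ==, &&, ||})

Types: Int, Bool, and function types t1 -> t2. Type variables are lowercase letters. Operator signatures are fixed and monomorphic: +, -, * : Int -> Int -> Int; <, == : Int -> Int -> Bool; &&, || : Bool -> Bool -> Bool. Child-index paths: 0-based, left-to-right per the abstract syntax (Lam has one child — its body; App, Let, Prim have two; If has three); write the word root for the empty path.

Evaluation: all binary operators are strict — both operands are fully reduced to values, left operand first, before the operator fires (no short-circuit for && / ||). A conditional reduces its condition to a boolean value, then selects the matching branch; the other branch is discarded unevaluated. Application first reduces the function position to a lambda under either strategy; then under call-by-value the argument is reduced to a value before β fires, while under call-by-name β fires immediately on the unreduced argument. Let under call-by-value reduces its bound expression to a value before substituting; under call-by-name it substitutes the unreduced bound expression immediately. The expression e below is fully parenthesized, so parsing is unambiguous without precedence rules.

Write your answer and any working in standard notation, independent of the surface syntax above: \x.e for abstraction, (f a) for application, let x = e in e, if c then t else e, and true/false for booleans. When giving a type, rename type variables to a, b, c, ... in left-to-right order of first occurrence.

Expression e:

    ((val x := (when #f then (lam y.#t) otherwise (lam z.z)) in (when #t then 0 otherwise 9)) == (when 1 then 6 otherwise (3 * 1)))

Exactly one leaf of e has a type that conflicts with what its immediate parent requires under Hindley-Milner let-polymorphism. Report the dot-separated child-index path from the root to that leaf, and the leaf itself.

Answer: 1.0 : 1

Working:
  unify Bool ~ Bool
\y._ : a -> Bool
z : b
\z._ : b -> b
  unify a -> Bool ~ b -> b
  unify a ~ b
  unify Bool ~ b
let x : Bool -> Bool
  unify Bool ~ Bool
  unify Int ~ Int
  unify Int ~ Int
  unify Int ~ Bool
  FAIL: mismatch Int ~ Bool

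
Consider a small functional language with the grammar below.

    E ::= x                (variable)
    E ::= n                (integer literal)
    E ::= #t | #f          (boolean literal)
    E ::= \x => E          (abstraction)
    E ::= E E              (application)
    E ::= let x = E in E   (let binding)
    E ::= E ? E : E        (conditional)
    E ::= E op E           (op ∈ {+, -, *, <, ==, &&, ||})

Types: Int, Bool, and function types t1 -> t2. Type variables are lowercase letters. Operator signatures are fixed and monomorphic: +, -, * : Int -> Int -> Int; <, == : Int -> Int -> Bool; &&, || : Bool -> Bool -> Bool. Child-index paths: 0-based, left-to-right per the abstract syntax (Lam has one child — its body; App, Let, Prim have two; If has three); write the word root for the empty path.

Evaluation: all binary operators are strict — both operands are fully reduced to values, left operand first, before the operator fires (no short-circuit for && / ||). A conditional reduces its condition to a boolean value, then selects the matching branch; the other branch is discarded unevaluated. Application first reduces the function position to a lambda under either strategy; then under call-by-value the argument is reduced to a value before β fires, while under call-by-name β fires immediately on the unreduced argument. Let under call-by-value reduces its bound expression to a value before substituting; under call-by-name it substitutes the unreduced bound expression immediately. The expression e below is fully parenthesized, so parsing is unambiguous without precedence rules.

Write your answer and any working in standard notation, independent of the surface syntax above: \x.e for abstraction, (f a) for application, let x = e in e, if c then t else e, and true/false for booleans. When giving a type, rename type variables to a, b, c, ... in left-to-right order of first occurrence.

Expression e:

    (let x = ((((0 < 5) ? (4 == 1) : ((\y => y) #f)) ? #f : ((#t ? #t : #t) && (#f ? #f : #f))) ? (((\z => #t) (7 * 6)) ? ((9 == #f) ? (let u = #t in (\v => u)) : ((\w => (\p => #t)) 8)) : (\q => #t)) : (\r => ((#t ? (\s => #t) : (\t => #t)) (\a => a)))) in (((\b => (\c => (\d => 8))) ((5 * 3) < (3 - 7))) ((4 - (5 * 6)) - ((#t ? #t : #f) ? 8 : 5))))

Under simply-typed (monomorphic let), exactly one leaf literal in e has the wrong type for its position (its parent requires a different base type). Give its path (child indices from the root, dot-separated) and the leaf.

Working:
  unify Int ~ Int
  unify Int ~ Int
  unify Bool ~ Bool
  unify Int ~ Int
  unify Int ~ Int
y : a
\y._ : a -> a
  unify a -> a ~ Bool -> b
  unify a ~ Bool
  unify Bool ~ b
_ _ : Bool
  unify Bool ~ Bool
  unify Bool ~ Bool
  unify Bool ~ Bool
  unify Bool ~ Bool
  unify Bool ~ Bool
  unify Bool ~ Bool
  unify Bool ~ Bool
  unify Bool ~ Bool
  unify Bool ~ Bool
  unify Bool ~ Bool
\z._ : c -> Bool
  unify Int ~ Int
  unify Int ~ Int
  unify c -> Bool ~ Int -> d
  unify c ~ Int
  unify Bool ~ d
_ _ : Bool
  unify Bool ~ Bool
  unify Int ~ Int
  unify Bool ~ Int
  FAIL: mismatch Bool ~ Int

Answer: 0.1.1.0.1 : false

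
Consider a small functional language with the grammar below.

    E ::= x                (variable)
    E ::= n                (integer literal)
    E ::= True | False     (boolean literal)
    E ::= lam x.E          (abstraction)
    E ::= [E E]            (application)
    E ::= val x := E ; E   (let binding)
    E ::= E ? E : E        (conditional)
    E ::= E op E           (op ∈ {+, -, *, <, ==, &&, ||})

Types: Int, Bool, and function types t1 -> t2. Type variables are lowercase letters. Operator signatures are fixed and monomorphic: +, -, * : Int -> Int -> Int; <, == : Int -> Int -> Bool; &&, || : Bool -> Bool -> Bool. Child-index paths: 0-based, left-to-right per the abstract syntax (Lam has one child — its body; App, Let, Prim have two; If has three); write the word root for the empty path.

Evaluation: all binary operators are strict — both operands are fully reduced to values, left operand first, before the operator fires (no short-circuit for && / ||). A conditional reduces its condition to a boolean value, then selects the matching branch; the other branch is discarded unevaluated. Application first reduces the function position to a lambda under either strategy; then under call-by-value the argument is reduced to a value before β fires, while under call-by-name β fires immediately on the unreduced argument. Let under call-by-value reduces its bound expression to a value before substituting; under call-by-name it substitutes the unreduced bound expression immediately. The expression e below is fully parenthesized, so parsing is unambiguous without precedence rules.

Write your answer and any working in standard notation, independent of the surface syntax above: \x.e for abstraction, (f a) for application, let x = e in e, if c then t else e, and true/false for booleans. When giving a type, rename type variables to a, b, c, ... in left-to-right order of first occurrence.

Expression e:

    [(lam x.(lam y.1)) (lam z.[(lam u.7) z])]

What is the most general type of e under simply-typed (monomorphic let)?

Answer: a -> Int

Derivation:
\y._ : b -> Int
\x._ : a -> b -> Int
\u._ : d -> Int
z : c
  unify d -> Int ~ c -> e
  unify d ~ c
  unify Int ~ e
_ _ : Int
\z._ : c -> Int
  unify a -> b -> Int ~ (c -> Int) -> f
  unify a ~ c -> Int
  unify b -> Int ~ f
_ _ : b -> Int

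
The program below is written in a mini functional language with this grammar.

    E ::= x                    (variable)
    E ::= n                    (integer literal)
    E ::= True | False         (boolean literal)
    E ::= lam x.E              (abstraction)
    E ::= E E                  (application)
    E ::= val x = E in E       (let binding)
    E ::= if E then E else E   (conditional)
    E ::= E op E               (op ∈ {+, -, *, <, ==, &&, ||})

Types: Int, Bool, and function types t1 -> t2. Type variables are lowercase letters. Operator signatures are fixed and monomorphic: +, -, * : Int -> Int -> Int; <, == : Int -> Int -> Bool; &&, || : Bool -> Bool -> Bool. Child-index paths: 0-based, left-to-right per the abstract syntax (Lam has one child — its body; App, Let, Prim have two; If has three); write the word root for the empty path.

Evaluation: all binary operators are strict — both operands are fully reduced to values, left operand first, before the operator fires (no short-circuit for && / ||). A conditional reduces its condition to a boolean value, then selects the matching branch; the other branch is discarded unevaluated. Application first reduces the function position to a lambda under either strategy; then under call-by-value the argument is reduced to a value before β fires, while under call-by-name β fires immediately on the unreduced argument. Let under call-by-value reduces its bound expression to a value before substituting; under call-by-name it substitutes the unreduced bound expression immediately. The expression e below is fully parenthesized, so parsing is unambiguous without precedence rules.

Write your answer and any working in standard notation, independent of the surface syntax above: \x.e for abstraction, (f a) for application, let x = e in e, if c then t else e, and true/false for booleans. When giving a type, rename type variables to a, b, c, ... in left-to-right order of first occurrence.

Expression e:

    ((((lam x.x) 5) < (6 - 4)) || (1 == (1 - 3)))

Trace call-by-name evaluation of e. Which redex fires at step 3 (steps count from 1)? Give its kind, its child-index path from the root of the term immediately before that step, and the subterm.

Derivation:
step 0: ((((\x.x) 5) < (6 - 4)) || (1 == (1 - 3)))
step 1: [beta@0.0] ((5 < (6 - 4)) || (1 == (1 - 3)))
step 2: [delta@0.1] ((5 < 2) || (1 == (1 - 3)))
step 3: [delta@0] (false || (1 == (1 - 3)))

Answer: delta at 0 : (5 < 2)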